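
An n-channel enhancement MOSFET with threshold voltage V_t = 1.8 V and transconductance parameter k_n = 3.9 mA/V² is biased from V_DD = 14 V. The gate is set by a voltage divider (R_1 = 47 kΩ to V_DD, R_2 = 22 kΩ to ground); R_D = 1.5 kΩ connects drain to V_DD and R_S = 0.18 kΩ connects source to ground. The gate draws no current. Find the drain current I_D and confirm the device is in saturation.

V_G = V_DD·R_2/(R_1+R_2) = 14×22/69 = 4.46 V.
Assume saturation: I_D = (k_n/2)(V_GS − V_t)² with V_GS = V_G − I_D·R_S = 4.46 − 0.18·I_D.
Substituting gives 0.0632·I_D² − 2.87·I_D + 13.8 = 0, with roots I_D = 5.48 or 39.9 mA.
The root I_D = 39.9 mA gives V_GS = -2.73 V ≤ V_t, so take I_D = 5.48 mA.
Then V_GS = 3.48 V and V_DS = V_DD − I_D(R_D+R_S) = 14 − 5.48×1.68 = 4.79 V.
Saturation requires V_DS ≥ V_GS − V_t = 1.68 V; 4.79 ≥ 1.68 ✓.

I_D ≈ 5.5 mA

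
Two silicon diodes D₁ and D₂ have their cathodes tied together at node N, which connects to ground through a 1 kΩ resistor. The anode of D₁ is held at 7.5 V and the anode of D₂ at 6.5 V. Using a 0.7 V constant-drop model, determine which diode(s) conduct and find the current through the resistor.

Only D₁ conducts; I_R ≈ 6.8 mA

Assume both conduct. Then node N would need to be at both 7.5−0.7 = 6.8 V and 6.5−0.7 = 5.8 V, which is impossible.
Assume only D₁ conducts: V_N = 7.5 − 0.7 = 6.8 V, so I_R = 6.8/1 = 6.8 mA.
Check D₂: its anode-to-cathode voltage is 6.5 − 6.8 = -0.3 V < 0.7 V, so it is off. The assumption is consistent.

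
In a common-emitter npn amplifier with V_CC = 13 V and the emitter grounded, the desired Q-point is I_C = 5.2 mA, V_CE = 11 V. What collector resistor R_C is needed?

R_C ≈ 0.38 kΩ

Collector loop: V_CC = I_C·R_C + V_CE.
R_C = (V_CC − V_CE)/I_C = (13 − 11)/5.2 = 0.385 kΩ.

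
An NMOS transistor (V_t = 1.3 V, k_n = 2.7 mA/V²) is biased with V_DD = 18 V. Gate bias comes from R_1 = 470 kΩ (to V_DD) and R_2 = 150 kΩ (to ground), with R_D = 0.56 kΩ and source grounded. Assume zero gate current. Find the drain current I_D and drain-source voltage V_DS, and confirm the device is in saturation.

I_D ≈ 13 mA, V_DS ≈ 11 V

V_G = V_DD·R_2/(R_1+R_2) = 18×150/620 = 4.35 V. With the source grounded, V_GS = V_G = 4.35 V.
Assume saturation: I_D = (k_n/2)(V_GS − V_t)² = (2.7/2)×(4.35 − 1.3)² = 1.35×3.05² = 12.6 mA.
V_DS = V_DD − I_D·R_D = 18 − 12.6×0.56 = 10.9 V.
Saturation requires V_DS ≥ V_GS − V_t = 3.05 V; 10.9 ≥ 3.05 ✓.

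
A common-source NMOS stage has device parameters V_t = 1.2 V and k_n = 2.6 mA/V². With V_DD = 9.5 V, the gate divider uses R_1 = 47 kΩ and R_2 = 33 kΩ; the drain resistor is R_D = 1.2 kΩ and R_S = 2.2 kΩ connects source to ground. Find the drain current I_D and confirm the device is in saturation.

V_G = V_DD·R_2/(R_1+R_2) = 9.5×33/80 = 3.92 V.
Assume saturation: I_D = (k_n/2)(V_GS − V_t)² with V_GS = V_G − I_D·R_S = 3.92 − 2.2·I_D.
Substituting gives 6.29·I_D² − 16.6·I_D + 9.61 = 0, with roots I_D = 0.865 or 1.77 mA.
The root I_D = 1.77 mA gives V_GS = 0.0346 V ≤ V_t, so take I_D = 0.865 mA.
Then V_GS = 2.02 V and V_DS = V_DD − I_D(R_D+R_S) = 9.5 − 0.865×3.4 = 6.56 V.
Saturation requires V_DS ≥ V_GS − V_t = 0.816 V; 6.56 ≥ 0.816 ✓.

I_D ≈ 0.87 mA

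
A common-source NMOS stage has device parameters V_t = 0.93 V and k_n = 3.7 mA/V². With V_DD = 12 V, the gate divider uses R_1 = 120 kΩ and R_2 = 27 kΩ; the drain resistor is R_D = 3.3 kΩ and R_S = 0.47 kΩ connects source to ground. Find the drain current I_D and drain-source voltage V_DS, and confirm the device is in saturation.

I_D ≈ 1.1 mA, V_DS ≈ 7.9 V

V_G = V_DD·R_2/(R_1+R_2) = 12×27/147 = 2.2 V.
Assume saturation: I_D = (k_n/2)(V_GS − V_t)² with V_GS = V_G − I_D·R_S = 2.2 − 0.47·I_D.
Substituting gives 0.409·I_D² − 3.22·I_D + 3 = 0, with roots I_D = 1.08 or 6.79 mA.
The root I_D = 6.79 mA gives V_GS = -0.985 V ≤ V_t, so take I_D = 1.08 mA.
Then V_GS = 1.7 V and V_DS = V_DD − I_D(R_D+R_S) = 12 − 1.08×3.77 = 7.92 V.
Saturation requires V_DS ≥ V_GS − V_t = 0.765 V; 7.92 ≥ 0.765 ✓.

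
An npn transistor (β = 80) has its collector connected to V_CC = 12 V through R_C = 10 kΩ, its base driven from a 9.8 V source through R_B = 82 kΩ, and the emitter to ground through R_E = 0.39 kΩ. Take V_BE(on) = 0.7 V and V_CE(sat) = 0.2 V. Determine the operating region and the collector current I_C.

Assume active: I_B = (9.8 − 0.7)/(82 + 81×0.39) = 0.0801 mA, I_C = β·I_B = 6.41 mA.
Then V_CE = 12 − 6.41×10 − 6.49×0.39 = -54.6 V < 0.2 V — the active assumption fails.
Re-solve with V_CE = 0.2 V. KCL at the emitter: V_E/R_E = (V_BB−0.7−V_E)/R_B + (V_CC−0.2−V_E)/R_C, giving V_E = 0.482 V.
I_C = (V_CC − 0.2 − V_E)/R_C = (11.8 − 0.482)/10 = 1.13 mA.
Check: I_B = (9.1 − 0.482)/82 = 0.105 mA, and β·I_B = 8.41 mA > I_C, confirming saturation.

saturation; I_C ≈ 1.1 mA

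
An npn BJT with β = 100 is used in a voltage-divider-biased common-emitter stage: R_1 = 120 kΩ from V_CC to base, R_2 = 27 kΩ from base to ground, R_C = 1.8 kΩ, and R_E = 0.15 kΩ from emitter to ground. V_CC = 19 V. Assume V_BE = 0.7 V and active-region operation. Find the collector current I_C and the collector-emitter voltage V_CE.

Thevenize the base divider: V_Th = V_CC·R_2/(R_1+R_2) = 19×27/147 = 3.49 V, R_Th = R_1‖R_2 = 22 kΩ.
Base-emitter loop: V_Th = I_B·R_Th + V_BE + (β+1)I_B·R_E, so I_B = (3.49 − 0.7) / (22 + 101×0.15) = 0.075 mA.
I_C = β·I_B = 100×0.075 = 7.5 mA, and I_E = (β+1)I_B = 7.58 mA.
V_CE = V_CC − I_C·R_C − I_E·R_E = 19 − 7.5×1.8 − 7.58×0.15 = 4.36 V.
V_CE = 4.36 V > 0.2 V confirms active-region operation.

I_C ≈ 7.5 mA, V_CE ≈ 4.4 V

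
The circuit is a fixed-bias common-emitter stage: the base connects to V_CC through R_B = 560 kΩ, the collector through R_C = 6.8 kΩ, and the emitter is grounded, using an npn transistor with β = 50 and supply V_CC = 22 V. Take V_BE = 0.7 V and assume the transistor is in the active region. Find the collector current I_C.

Base loop: V_CC = I_B·R_B + V_BE, so I_B = (22 − 0.7)/560 kΩ = 0.038 mA.
In the active region I_C = β·I_B = 50 × 0.038 = 1.9 mA.
Collector loop: V_CE = V_CC − I_C·R_C = 22 − 1.9×6.8 = 9.07 V.
Since V_CE = 9.07 V > V_CE(sat) ≈ 0.2 V, the transistor is in the active region as assumed.

I_C ≈ 1.9 mA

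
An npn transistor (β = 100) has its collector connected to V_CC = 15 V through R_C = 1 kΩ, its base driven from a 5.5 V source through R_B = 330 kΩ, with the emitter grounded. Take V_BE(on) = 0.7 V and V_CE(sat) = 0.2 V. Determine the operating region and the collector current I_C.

Assume active. Base-emitter loop: I_B = (V_BB − V_BE)/R_B = (5.5 − 0.7)/330 = 0.0145 mA.
I_C = β·I_B = 100×0.0145 = 1.45 mA.
V_CE = V_CC − I_C·R_C = 15 − 1.45×1 = 13.5 V > V_CE(sat), so the active-region assumption holds.

active; I_C ≈ 1.5 mA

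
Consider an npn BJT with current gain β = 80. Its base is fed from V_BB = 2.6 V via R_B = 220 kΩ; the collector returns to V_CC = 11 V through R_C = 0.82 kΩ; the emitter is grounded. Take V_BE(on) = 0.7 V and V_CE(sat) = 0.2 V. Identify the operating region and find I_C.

active; I_C ≈ 0.69 mA

Assume active. Base-emitter loop: I_B = (V_BB − V_BE)/R_B = (2.6 − 0.7)/220 = 0.00864 mA.
I_C = β·I_B = 80×0.00864 = 0.691 mA.
V_CE = V_CC − I_C·R_C = 11 − 0.691×0.82 = 10.4 V > V_CE(sat), so the active-region assumption holds.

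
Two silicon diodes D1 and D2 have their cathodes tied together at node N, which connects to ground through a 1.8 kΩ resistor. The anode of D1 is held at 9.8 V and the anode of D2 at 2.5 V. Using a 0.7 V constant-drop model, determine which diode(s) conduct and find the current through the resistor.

Only D1 conducts; I_R ≈ 5.1 mA

Assume both conduct. Then node N would need to be at both 9.8−0.7 = 9.1 V and 2.5−0.7 = 1.8 V, which is impossible.
Assume only D1 conducts: V_N = 9.8 − 0.7 = 9.1 V, so I_R = 9.1/1.8 = 5.06 mA.
Check D2: its anode-to-cathode voltage is 2.5 − 9.1 = -6.6 V < 0.7 V, so it is off. The assumption is consistent.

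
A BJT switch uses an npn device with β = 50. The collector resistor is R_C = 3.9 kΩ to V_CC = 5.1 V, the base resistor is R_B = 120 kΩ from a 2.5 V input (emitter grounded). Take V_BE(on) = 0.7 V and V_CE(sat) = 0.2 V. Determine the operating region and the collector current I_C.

active; I_C ≈ 0.75 mA

Assume active. Base-emitter loop: I_B = (V_BB − V_BE)/R_B = (2.5 − 0.7)/120 = 0.015 mA.
I_C = β·I_B = 50×0.015 = 0.75 mA.
V_CE = V_CC − I_C·R_C = 5.1 − 0.75×3.9 = 2.17 V > V_CE(sat), so the active-region assumption holds.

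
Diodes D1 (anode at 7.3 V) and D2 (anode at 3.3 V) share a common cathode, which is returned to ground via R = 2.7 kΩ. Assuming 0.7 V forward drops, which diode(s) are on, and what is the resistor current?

Assume both conduct. Then node N would need to be at both 7.3−0.7 = 6.6 V and 3.3−0.7 = 2.6 V, which is impossible.
Assume only D1 conducts: V_N = 7.3 − 0.7 = 6.6 V, so I_R = 6.6/2.7 = 2.44 mA.
Check D2: its anode-to-cathode voltage is 3.3 − 6.6 = -3.3 V < 0.7 V, so it is off. The assumption is consistent.

Only D1 conducts; I_R ≈ 2.4 mA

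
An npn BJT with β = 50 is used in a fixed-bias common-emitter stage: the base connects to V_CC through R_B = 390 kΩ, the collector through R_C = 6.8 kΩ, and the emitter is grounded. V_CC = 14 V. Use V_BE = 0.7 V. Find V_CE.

V_CE ≈ 2.4 V

Base loop: V_CC = I_B·R_B + V_BE, so I_B = (14 − 0.7)/390 kΩ = 0.0341 mA.
In the active region I_C = β·I_B = 50 × 0.0341 = 1.71 mA.
Collector loop: V_CE = V_CC − I_C·R_C = 14 − 1.71×6.8 = 2.41 V.
Since V_CE = 2.41 V > V_CE(sat) ≈ 0.2 V, the transistor is in the active region as assumed.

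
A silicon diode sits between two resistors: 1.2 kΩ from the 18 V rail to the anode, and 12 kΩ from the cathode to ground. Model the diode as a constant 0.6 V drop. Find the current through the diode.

I ≈ 1.3 mA

The two resistors are in series with the diode, so KVL gives 18 = I·1.2 + 0.6 + I·12.
I = (18 − 0.6) / (1.2 + 12) kΩ = 17.4 / 13.2 = 1.32 mA.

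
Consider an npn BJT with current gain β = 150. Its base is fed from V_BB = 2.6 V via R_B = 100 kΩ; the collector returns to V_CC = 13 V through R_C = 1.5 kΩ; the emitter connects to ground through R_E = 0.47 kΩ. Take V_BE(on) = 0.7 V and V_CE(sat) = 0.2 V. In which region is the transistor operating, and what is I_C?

active; I_C ≈ 1.7 mA

Assume active. Base-emitter loop: I_B = (V_BB − V_BE)/(R_B + (β+1)R_E) = (2.6 − 0.7)/(100 + 151×0.47) = 0.0111 mA.
I_C = β·I_B = 150×0.0111 = 1.67 mA.
V_CE = V_CC − I_C·R_C − I_E·R_E = 13 − 1.67×1.5 − 1.68×0.47 = 9.71 V > V_CE(sat), so the active-region assumption holds.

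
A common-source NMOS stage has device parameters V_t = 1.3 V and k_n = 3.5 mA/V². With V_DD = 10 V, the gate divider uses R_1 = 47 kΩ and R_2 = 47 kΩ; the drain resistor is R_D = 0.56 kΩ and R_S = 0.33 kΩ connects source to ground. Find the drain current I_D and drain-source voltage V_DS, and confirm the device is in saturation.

I_D ≈ 5.7 mA, V_DS ≈ 4.9 V

V_G = V_DD·R_2/(R_1+R_2) = 10×47/94 = 5 V.
Assume saturation: I_D = (k_n/2)(V_GS − V_t)² with V_GS = V_G − I_D·R_S = 5 − 0.33·I_D.
Substituting gives 0.191·I_D² − 5.27·I_D + 24 = 0, with roots I_D = 5.73 or 21.9 mA.
The root I_D = 21.9 mA gives V_GS = -2.24 V ≤ V_t, so take I_D = 5.73 mA.
Then V_GS = 3.11 V and V_DS = V_DD − I_D(R_D+R_S) = 10 − 5.73×0.89 = 4.9 V.
Saturation requires V_DS ≥ V_GS − V_t = 1.81 V; 4.9 ≥ 1.81 ✓.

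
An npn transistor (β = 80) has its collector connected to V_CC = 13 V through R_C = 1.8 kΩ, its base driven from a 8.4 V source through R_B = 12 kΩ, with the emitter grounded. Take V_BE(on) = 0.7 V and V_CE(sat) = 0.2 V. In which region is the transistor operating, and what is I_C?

saturation; I_C ≈ 7.1 mA

Assume active: I_B = (8.4 − 0.7)/12 = 0.642 mA, giving I_C = β·I_B = 51.3 mA.
But then V_CE = 13 − 51.3×1.8 = -79.4 V < V_CE(sat) = 0.2 V — impossible in the active region.
So the transistor is saturated. With V_CE = 0.2 V, I_C = (V_CC − 0.2)/R_C = 12.8/1.8 = 7.11 mA.
Check: β·I_B = 51.3 mA > I_C = 7.11 mA, confirming saturation.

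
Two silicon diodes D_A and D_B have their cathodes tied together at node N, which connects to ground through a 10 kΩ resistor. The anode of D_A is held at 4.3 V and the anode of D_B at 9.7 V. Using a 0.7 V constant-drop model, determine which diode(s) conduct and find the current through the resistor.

Only D_B conducts; I_R ≈ 0.9 mA

Assume both conduct. Then node N would need to be at both 4.3−0.7 = 3.6 V and 9.7−0.7 = 9 V, which is impossible.
Assume only D_B conducts: V_N = 9.7 − 0.7 = 9 V, so I_R = 9/10 = 0.9 mA.
Check D_A: its anode-to-cathode voltage is 4.3 − 9 = -4.7 V < 0.7 V, so it is off. The assumption is consistent.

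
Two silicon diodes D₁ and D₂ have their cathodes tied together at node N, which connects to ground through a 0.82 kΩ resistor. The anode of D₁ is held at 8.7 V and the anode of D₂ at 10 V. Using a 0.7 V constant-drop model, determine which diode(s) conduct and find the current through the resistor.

Assume both conduct. Then node N would need to be at both 8.7−0.7 = 8 V and 10−0.7 = 9.3 V, which is impossible.
Assume only D₂ conducts: V_N = 10 − 0.7 = 9.3 V, so I_R = 9.3/0.82 = 11.3 mA.
Check D₁: its anode-to-cathode voltage is 8.7 − 9.3 = -0.6 V < 0.7 V, so it is off. The assumption is consistent.

Only D₂ conducts; I_R ≈ 11 mA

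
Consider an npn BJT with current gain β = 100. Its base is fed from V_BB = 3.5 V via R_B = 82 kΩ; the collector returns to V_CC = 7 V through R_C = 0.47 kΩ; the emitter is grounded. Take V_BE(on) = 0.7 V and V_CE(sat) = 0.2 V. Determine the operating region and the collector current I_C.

Assume active. Base-emitter loop: I_B = (V_BB − V_BE)/R_B = (3.5 − 0.7)/82 = 0.0341 mA.
I_C = β·I_B = 100×0.0341 = 3.41 mA.
V_CE = V_CC − I_C·R_C = 7 − 3.41×0.47 = 5.4 V > V_CE(sat), so the active-region assumption holds.

active; I_C ≈ 3.4 mA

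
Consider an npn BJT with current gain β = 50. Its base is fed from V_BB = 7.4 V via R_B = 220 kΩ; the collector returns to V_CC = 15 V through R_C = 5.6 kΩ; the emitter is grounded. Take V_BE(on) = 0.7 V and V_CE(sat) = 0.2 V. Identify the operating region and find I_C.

Assume active. Base-emitter loop: I_B = (V_BB − V_BE)/R_B = (7.4 − 0.7)/220 = 0.0305 mA.
I_C = β·I_B = 50×0.0305 = 1.52 mA.
V_CE = V_CC − I_C·R_C = 15 − 1.52×5.6 = 6.47 V > V_CE(sat), so the active-region assumption holds.

active; I_C ≈ 1.5 mA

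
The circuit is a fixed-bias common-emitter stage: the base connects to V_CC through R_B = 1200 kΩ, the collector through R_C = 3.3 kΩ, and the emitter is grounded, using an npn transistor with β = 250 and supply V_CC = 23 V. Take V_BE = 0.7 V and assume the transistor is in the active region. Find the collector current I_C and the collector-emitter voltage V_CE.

Base loop: V_CC = I_B·R_B + V_BE, so I_B = (23 − 0.7)/1200 kΩ = 0.0186 mA.
In the active region I_C = β·I_B = 250 × 0.0186 = 4.65 mA.
Collector loop: V_CE = V_CC − I_C·R_C = 23 − 4.65×3.3 = 7.67 V.
Since V_CE = 7.67 V > V_CE(sat) ≈ 0.2 V, the transistor is in the active region as assumed.

I_C ≈ 4.6 mA, V_CE ≈ 7.7 V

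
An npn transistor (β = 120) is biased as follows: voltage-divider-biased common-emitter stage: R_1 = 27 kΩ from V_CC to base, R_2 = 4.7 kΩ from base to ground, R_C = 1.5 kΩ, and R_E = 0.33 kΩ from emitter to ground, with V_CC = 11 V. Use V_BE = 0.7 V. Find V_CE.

Thevenize the base divider: V_Th = V_CC·R_2/(R_1+R_2) = 11×4.7/31.7 = 1.63 V, R_Th = R_1‖R_2 = 4 kΩ.
Base-emitter loop: V_Th = I_B·R_Th + V_BE + (β+1)I_B·R_E, so I_B = (1.63 − 0.7) / (4 + 121×0.33) = 0.0212 mA.
I_C = β·I_B = 120×0.0212 = 2.54 mA, and I_E = (β+1)I_B = 2.56 mA.
V_CE = V_CC − I_C·R_C − I_E·R_E = 11 − 2.54×1.5 − 2.56×0.33 = 6.34 V.
V_CE = 6.34 V > 0.2 V confirms active-region operation.

V_CE ≈ 6.3 V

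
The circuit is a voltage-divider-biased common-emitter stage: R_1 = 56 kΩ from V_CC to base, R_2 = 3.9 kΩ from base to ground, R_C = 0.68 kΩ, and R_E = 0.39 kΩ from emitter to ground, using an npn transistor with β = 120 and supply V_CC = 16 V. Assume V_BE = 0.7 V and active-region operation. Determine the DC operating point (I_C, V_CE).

Thevenize the base divider: V_Th = V_CC·R_2/(R_1+R_2) = 16×3.9/59.9 = 1.04 V, R_Th = R_1‖R_2 = 3.65 kΩ.
Base-emitter loop: V_Th = I_B·R_Th + V_BE + (β+1)I_B·R_E, so I_B = (1.04 − 0.7) / (3.65 + 121×0.39) = 0.00672 mA.
I_C = β·I_B = 120×0.00672 = 0.807 mA, and I_E = (β+1)I_B = 0.813 mA.
V_CE = V_CC − I_C·R_C − I_E·R_E = 16 − 0.807×0.68 − 0.813×0.39 = 15.1 V.
V_CE = 15.1 V > 0.2 V confirms active-region operation.

I_C ≈ 0.81 mA, V_CE ≈ 15 V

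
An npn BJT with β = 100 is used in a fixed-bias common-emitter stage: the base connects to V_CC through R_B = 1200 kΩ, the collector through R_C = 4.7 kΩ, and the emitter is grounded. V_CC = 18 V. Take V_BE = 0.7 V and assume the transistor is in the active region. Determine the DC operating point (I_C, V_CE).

Base loop: V_CC = I_B·R_B + V_BE, so I_B = (18 − 0.7)/1200 kΩ = 0.0144 mA.
In the active region I_C = β·I_B = 100 × 0.0144 = 1.44 mA.
Collector loop: V_CE = V_CC − I_C·R_C = 18 − 1.44×4.7 = 11.2 V.
Since V_CE = 11.2 V > V_CE(sat) ≈ 0.2 V, the transistor is in the active region as assumed.

I_C ≈ 1.4 mA, V_CE ≈ 11 V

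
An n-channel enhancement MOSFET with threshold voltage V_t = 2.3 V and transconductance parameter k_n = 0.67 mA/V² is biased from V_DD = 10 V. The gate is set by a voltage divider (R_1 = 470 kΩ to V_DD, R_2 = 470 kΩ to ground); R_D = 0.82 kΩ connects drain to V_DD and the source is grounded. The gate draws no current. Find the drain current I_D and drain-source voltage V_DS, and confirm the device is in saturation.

V_G = V_DD·R_2/(R_1+R_2) = 10×470/940 = 5 V. With the source grounded, V_GS = V_G = 5 V.
Assume saturation: I_D = (k_n/2)(V_GS − V_t)² = (0.67/2)×(5 − 2.3)² = 0.335×2.7² = 2.44 mA.
V_DS = V_DD − I_D·R_D = 10 − 2.44×0.82 = 8 V.
Saturation requires V_DS ≥ V_GS − V_t = 2.7 V; 8 ≥ 2.7 ✓.

I_D ≈ 2.4 mA, V_DS ≈ 8 V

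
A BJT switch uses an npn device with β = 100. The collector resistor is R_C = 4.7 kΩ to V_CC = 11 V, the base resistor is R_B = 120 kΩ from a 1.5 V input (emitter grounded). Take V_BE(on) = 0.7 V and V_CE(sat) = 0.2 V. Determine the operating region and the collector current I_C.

Assume active. Base-emitter loop: I_B = (V_BB − V_BE)/R_B = (1.5 − 0.7)/120 = 0.00667 mA.
I_C = β·I_B = 100×0.00667 = 0.667 mA.
V_CE = V_CC − I_C·R_C = 11 − 0.667×4.7 = 7.87 V > V_CE(sat), so the active-region assumption holds.

active; I_C ≈ 0.67 mA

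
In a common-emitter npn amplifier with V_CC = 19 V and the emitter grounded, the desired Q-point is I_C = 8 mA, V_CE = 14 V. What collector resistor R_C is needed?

Collector loop: V_CC = I_C·R_C + V_CE.
R_C = (V_CC − V_CE)/I_C = (19 − 14)/8 = 0.625 kΩ.

R_C ≈ 0.62 kΩ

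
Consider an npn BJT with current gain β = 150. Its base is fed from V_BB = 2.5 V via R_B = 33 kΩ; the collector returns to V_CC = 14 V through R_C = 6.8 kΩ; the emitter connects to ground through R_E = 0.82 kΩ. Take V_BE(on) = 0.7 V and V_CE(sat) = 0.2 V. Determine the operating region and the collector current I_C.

Assume active. Base-emitter loop: I_B = (V_BB − V_BE)/(R_B + (β+1)R_E) = (2.5 − 0.7)/(33 + 151×0.82) = 0.0115 mA.
I_C = β·I_B = 150×0.0115 = 1.72 mA.
V_CE = V_CC − I_C·R_C − I_E·R_E = 14 − 1.72×6.8 − 1.73×0.82 = 0.871 V > V_CE(sat), so the active-region assumption holds.

active; I_C ≈ 1.7 mA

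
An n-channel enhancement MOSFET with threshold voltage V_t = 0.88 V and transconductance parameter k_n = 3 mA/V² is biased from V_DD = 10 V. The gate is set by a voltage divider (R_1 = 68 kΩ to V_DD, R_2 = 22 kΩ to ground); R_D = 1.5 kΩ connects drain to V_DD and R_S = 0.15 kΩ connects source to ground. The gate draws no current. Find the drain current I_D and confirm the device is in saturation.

V_G = V_DD·R_2/(R_1+R_2) = 10×22/90 = 2.44 V.
Assume saturation: I_D = (k_n/2)(V_GS − V_t)² with V_GS = V_G − I_D·R_S = 2.44 − 0.15·I_D.
Substituting gives 0.0337·I_D² − 1.7·I_D + 3.67 = 0, with roots I_D = 2.26 or 48.2 mA.
The root I_D = 48.2 mA gives V_GS = -4.79 V ≤ V_t, so take I_D = 2.26 mA.
Then V_GS = 2.11 V and V_DS = V_DD − I_D(R_D+R_S) = 10 − 2.26×1.65 = 6.28 V.
Saturation requires V_DS ≥ V_GS − V_t = 1.23 V; 6.28 ≥ 1.23 ✓.

I_D ≈ 2.3 mA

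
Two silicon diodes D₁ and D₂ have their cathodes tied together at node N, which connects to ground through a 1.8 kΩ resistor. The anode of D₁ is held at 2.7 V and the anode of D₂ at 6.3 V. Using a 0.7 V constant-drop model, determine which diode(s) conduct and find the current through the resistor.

Assume both conduct. Then node N would need to be at both 2.7−0.7 = 2 V and 6.3−0.7 = 5.6 V, which is impossible.
Assume only D₂ conducts: V_N = 6.3 − 0.7 = 5.6 V, so I_R = 5.6/1.8 = 3.11 mA.
Check D₁: its anode-to-cathode voltage is 2.7 − 5.6 = -2.9 V < 0.7 V, so it is off. The assumption is consistent.

Only D₂ conducts; I_R ≈ 3.1 mA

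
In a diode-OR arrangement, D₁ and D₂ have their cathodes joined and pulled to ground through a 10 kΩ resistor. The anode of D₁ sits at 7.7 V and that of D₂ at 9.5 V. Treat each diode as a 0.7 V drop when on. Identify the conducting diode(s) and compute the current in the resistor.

Only D₂ conducts; I_R ≈ 0.88 mA

Assume both conduct. Then node N would need to be at both 7.7−0.7 = 7 V and 9.5−0.7 = 8.8 V, which is impossible.
Assume only D₂ conducts: V_N = 9.5 − 0.7 = 8.8 V, so I_R = 8.8/10 = 0.88 mA.
Check D₁: its anode-to-cathode voltage is 7.7 − 8.8 = -1.1 V < 0.7 V, so it is off. The assumption is consistent.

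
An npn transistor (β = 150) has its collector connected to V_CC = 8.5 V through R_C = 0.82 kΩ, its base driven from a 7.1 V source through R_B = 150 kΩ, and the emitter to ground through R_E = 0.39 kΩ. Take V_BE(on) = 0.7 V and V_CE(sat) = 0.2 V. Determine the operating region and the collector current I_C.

active; I_C ≈ 4.6 mA

Assume active. Base-emitter loop: I_B = (V_BB − V_BE)/(R_B + (β+1)R_E) = (7.1 − 0.7)/(150 + 151×0.39) = 0.0306 mA.
I_C = β·I_B = 150×0.0306 = 4.6 mA.
V_CE = V_CC − I_C·R_C − I_E·R_E = 8.5 − 4.6×0.82 − 4.63×0.39 = 2.93 V > V_CE(sat), so the active-region assumption holds.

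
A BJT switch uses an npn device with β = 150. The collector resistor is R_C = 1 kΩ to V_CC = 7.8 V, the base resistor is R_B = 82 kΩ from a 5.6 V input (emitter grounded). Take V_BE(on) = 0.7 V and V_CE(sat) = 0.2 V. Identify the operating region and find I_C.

Assume active: I_B = (5.6 − 0.7)/82 = 0.0598 mA, giving I_C = β·I_B = 8.96 mA.
But then V_CE = 7.8 − 8.96×1 = -1.16 V < V_CE(sat) = 0.2 V — impossible in the active region.
So the transistor is saturated. With V_CE = 0.2 V, I_C = (V_CC − 0.2)/R_C = 7.6/1 = 7.6 mA.
Check: β·I_B = 8.96 mA > I_C = 7.6 mA, confirming saturation.

saturation; I_C ≈ 7.6 mA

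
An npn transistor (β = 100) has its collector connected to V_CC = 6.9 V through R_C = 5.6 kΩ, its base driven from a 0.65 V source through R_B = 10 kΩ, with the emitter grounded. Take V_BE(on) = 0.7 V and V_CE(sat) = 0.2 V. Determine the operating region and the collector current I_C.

V_BB = 0.65 V ≤ V_BE(on) = 0.7 V, so the base-emitter junction is not forward biased.
The transistor is in cutoff: I_B = I_C = 0.

cutoff; I_C ≈ 0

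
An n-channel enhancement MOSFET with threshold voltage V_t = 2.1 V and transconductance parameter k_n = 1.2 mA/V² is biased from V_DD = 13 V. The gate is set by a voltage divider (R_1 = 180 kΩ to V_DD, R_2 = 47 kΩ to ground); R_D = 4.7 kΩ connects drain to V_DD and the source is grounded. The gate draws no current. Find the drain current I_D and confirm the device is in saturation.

V_G = V_DD·R_2/(R_1+R_2) = 13×47/227 = 2.69 V. With the source grounded, V_GS = V_G = 2.69 V.
Assume saturation: I_D = (k_n/2)(V_GS − V_t)² = (1.2/2)×(2.69 − 2.1)² = 0.6×0.592² = 0.21 mA.
V_DS = V_DD − I_D·R_D = 13 − 0.21×4.7 = 12 V.
Saturation requires V_DS ≥ V_GS − V_t = 0.592 V; 12 ≥ 0.592 ✓.

I_D ≈ 0.21 mA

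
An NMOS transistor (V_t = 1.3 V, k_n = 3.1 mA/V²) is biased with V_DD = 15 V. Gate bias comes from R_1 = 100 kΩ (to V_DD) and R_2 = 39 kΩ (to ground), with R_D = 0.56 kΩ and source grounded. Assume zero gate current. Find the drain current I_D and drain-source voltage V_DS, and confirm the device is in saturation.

I_D ≈ 13 mA, V_DS ≈ 7.7 V

V_G = V_DD·R_2/(R_1+R_2) = 15×39/139 = 4.21 V. With the source grounded, V_GS = V_G = 4.21 V.
Assume saturation: I_D = (k_n/2)(V_GS − V_t)² = (3.1/2)×(4.21 − 1.3)² = 1.55×2.91² = 13.1 mA.
V_DS = V_DD − I_D·R_D = 15 − 13.1×0.56 = 7.66 V.
Saturation requires V_DS ≥ V_GS − V_t = 2.91 V; 7.66 ≥ 2.91 ✓.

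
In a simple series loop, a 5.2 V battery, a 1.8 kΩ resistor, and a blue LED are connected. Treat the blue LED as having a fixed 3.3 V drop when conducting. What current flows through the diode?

KVL around the loop: 5.2 = V_D + I·R = 3.3 + I × 1.8 kΩ.
So I = (5.2 − 3.3) / 1.8 kΩ = 1.9 / 1.8 = 1.06 mA.

I ≈ 1.1 mA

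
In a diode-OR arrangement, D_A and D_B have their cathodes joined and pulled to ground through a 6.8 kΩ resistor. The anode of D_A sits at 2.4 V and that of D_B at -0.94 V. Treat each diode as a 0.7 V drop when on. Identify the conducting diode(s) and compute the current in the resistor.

Only D_A conducts; I_R ≈ 0.25 mA

Assume both conduct. Then node N would need to be at both 2.4−0.7 = 1.7 V and -0.94−0.7 = -1.64 V, which is impossible.
Assume only D_A conducts: V_N = 2.4 − 0.7 = 1.7 V, so I_R = 1.7/6.8 = 0.25 mA.
Check D_B: its anode-to-cathode voltage is -0.94 − 1.7 = -2.64 V < 0.7 V, so it is off. The assumption is consistent.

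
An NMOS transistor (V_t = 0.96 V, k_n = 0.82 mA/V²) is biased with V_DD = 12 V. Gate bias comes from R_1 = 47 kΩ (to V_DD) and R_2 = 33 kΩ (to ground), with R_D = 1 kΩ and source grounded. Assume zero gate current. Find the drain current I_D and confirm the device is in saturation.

I_D ≈ 6.5 mA

V_G = V_DD·R_2/(R_1+R_2) = 12×33/80 = 4.95 V. With the source grounded, V_GS = V_G = 4.95 V.
Assume saturation: I_D = (k_n/2)(V_GS − V_t)² = (0.82/2)×(4.95 − 0.96)² = 0.41×3.99² = 6.53 mA.
V_DS = V_DD − I_D·R_D = 12 − 6.53×1 = 5.47 V.
Saturation requires V_DS ≥ V_GS − V_t = 3.99 V; 5.47 ≥ 3.99 ✓.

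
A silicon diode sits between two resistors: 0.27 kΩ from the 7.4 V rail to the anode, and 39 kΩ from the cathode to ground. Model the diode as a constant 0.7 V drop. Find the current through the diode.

I ≈ 0.17 mA

The two resistors are in series with the diode, so KVL gives 7.4 = I·0.27 + 0.7 + I·39.
I = (7.4 − 0.7) / (0.27 + 39) kΩ = 6.7 / 39.3 = 0.171 mA.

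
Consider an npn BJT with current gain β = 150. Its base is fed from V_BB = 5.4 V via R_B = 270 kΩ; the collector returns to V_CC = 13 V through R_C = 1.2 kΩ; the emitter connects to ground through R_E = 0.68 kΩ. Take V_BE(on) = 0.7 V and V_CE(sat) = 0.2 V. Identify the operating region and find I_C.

Assume active. Base-emitter loop: I_B = (V_BB − V_BE)/(R_B + (β+1)R_E) = (5.4 − 0.7)/(270 + 151×0.68) = 0.0126 mA.
I_C = β·I_B = 150×0.0126 = 1.89 mA.
V_CE = V_CC − I_C·R_C − I_E·R_E = 13 − 1.89×1.2 − 1.9×0.68 = 9.44 V > V_CE(sat), so the active-region assumption holds.

active; I_C ≈ 1.9 mA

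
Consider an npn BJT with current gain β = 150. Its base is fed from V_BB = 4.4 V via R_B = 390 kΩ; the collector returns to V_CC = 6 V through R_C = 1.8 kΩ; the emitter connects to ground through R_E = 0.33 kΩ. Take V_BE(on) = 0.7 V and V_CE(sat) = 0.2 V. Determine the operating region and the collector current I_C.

active; I_C ≈ 1.3 mA

Assume active. Base-emitter loop: I_B = (V_BB − V_BE)/(R_B + (β+1)R_E) = (4.4 − 0.7)/(390 + 151×0.33) = 0.00841 mA.
I_C = β·I_B = 150×0.00841 = 1.26 mA.
V_CE = V_CC − I_C·R_C − I_E·R_E = 6 − 1.26×1.8 − 1.27×0.33 = 3.31 V > V_CE(sat), so the active-region assumption holds.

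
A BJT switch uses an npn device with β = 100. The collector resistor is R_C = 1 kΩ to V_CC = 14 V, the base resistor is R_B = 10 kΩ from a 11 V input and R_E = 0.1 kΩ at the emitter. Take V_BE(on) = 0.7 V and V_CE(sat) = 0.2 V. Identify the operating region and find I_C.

Assume active: I_B = (11 − 0.7)/(10 + 101×0.1) = 0.512 mA, I_C = β·I_B = 51.2 mA.
Then V_CE = 14 − 51.2×1 − 51.8×0.1 = -42.4 V < 0.2 V — the active assumption fails.
Re-solve with V_CE = 0.2 V. KCL at the emitter: V_E/R_E = (V_BB−0.7−V_E)/R_B + (V_CC−0.2−V_E)/R_C, giving V_E = 1.34 V.
I_C = (V_CC − 0.2 − V_E)/R_C = (13.8 − 1.34)/1 = 12.5 mA.
Check: I_B = (10.3 − 1.34)/10 = 0.896 mA, and β·I_B = 89.6 mA > I_C, confirming saturation.

saturation; I_C ≈ 12 mA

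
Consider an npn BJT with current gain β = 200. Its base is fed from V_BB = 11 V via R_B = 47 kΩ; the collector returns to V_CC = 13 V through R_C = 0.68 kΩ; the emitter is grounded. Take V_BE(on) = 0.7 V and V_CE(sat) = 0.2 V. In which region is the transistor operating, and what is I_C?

Assume active: I_B = (11 − 0.7)/47 = 0.219 mA, giving I_C = β·I_B = 43.8 mA.
But then V_CE = 13 − 43.8×0.68 = -16.8 V < V_CE(sat) = 0.2 V — impossible in the active region.
So the transistor is saturated. With V_CE = 0.2 V, I_C = (V_CC − 0.2)/R_C = 12.8/0.68 = 18.8 mA.
Check: β·I_B = 43.8 mA > I_C = 18.8 mA, confirming saturation.

saturation; I_C ≈ 19 mA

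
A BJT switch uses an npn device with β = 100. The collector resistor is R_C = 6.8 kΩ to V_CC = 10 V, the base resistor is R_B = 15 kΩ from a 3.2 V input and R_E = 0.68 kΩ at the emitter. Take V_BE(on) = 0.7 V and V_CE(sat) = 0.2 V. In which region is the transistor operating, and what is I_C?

Assume active: I_B = (3.2 − 0.7)/(15 + 101×0.68) = 0.0299 mA, I_C = β·I_B = 2.99 mA.
Then V_CE = 10 − 2.99×6.8 − 3.02×0.68 = -12.4 V < 0.2 V — the active assumption fails.
Re-solve with V_CE = 0.2 V. KCL at the emitter: V_E/R_E = (V_BB−0.7−V_E)/R_B + (V_CC−0.2−V_E)/R_C, giving V_E = 0.955 V.
I_C = (V_CC − 0.2 − V_E)/R_C = (9.8 − 0.955)/6.8 = 1.3 mA.
Check: I_B = (2.5 − 0.955)/15 = 0.103 mA, and β·I_B = 10.3 mA > I_C, confirming saturation.

saturation; I_C ≈ 1.3 mA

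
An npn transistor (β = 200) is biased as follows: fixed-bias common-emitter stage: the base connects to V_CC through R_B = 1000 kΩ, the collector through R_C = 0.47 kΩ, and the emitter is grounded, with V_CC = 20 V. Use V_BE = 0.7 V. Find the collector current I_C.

Base loop: V_CC = I_B·R_B + V_BE, so I_B = (20 − 0.7)/1000 kΩ = 0.0193 mA.
In the active region I_C = β·I_B = 200 × 0.0193 = 3.86 mA.
Collector loop: V_CE = V_CC − I_C·R_C = 20 − 3.86×0.47 = 18.2 V.
Since V_CE = 18.2 V > V_CE(sat) ≈ 0.2 V, the transistor is in the active region as assumed.

I_C ≈ 3.9 mA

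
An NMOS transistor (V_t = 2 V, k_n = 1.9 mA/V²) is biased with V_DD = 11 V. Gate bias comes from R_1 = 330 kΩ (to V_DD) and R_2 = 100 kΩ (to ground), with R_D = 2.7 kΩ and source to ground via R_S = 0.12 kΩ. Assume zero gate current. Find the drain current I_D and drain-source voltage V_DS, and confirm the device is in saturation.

V_G = V_DD·R_2/(R_1+R_2) = 11×100/430 = 2.56 V.
Assume saturation: I_D = (k_n/2)(V_GS − V_t)² with V_GS = V_G − I_D·R_S = 2.56 − 0.12·I_D.
Substituting gives 0.0137·I_D² − 1.13·I_D + 0.296 = 0, with roots I_D = 0.263 or 82.1 mA.
The root I_D = 82.1 mA gives V_GS = -7.3 V ≤ V_t, so take I_D = 0.263 mA.
Then V_GS = 2.53 V and V_DS = V_DD − I_D(R_D+R_S) = 11 − 0.263×2.82 = 10.3 V.
Saturation requires V_DS ≥ V_GS − V_t = 0.527 V; 10.3 ≥ 0.527 ✓.

I_D ≈ 0.26 mA, V_DS ≈ 10 V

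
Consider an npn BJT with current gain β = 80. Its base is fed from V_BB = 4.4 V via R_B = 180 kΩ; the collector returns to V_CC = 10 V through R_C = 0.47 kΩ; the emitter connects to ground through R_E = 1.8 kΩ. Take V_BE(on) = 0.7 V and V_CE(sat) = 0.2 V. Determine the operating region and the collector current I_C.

active; I_C ≈ 0.91 mA

Assume active. Base-emitter loop: I_B = (V_BB − V_BE)/(R_B + (β+1)R_E) = (4.4 − 0.7)/(180 + 81×1.8) = 0.0114 mA.
I_C = β·I_B = 80×0.0114 = 0.909 mA.
V_CE = V_CC − I_C·R_C − I_E·R_E = 10 − 0.909×0.47 − 0.92×1.8 = 7.92 V > V_CE(sat), so the active-region assumption holds.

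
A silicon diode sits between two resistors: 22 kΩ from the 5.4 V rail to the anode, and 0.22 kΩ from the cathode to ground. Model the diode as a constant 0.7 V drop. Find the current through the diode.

The two resistors are in series with the diode, so KVL gives 5.4 = I·22 + 0.7 + I·0.22.
I = (5.4 − 0.7) / (22 + 0.22) kΩ = 4.7 / 22.2 = 0.212 mA.

I ≈ 0.21 mA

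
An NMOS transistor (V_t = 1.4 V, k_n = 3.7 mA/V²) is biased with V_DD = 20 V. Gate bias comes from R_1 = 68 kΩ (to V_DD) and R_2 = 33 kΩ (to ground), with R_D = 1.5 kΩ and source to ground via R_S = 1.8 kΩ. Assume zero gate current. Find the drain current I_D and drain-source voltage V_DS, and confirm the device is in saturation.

I_D ≈ 2.2 mA, V_DS ≈ 13 V

V_G = V_DD·R_2/(R_1+R_2) = 20×33/101 = 6.53 V.
Assume saturation: I_D = (k_n/2)(V_GS − V_t)² with V_GS = V_G − I_D·R_S = 6.53 − 1.8·I_D.
Substituting gives 5.99·I_D² − 35.2·I_D + 48.8 = 0, with roots I_D = 2.24 or 3.63 mA.
The root I_D = 3.63 mA gives V_GS = -0.000943 V ≤ V_t, so take I_D = 2.24 mA.
Then V_GS = 2.5 V and V_DS = V_DD − I_D(R_D+R_S) = 20 − 2.24×3.3 = 12.6 V.
Saturation requires V_DS ≥ V_GS − V_t = 1.1 V; 12.6 ≥ 1.1 ✓.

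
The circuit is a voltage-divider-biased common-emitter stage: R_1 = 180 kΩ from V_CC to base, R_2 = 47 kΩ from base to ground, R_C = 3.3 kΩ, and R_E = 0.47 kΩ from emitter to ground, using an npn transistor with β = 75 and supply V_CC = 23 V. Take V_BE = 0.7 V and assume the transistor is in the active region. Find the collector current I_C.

Thevenize the base divider: V_Th = V_CC·R_2/(R_1+R_2) = 23×47/227 = 4.76 V, R_Th = R_1‖R_2 = 37.3 kΩ.
Base-emitter loop: V_Th = I_B·R_Th + V_BE + (β+1)I_B·R_E, so I_B = (4.76 − 0.7) / (37.3 + 76×0.47) = 0.0557 mA.
I_C = β·I_B = 75×0.0557 = 4.17 mA, and I_E = (β+1)I_B = 4.23 mA.
V_CE = V_CC − I_C·R_C − I_E·R_E = 23 − 4.17×3.3 − 4.23×0.47 = 7.24 V.
V_CE = 7.24 V > 0.2 V confirms active-region operation.

I_C ≈ 4.2 mA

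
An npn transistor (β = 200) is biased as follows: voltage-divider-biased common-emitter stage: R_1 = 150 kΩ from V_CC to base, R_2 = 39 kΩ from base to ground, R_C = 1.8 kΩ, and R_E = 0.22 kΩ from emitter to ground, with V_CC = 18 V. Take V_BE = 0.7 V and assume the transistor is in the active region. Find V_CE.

V_CE ≈ 1.8 V

Thevenize the base divider: V_Th = V_CC·R_2/(R_1+R_2) = 18×39/189 = 3.71 V, R_Th = R_1‖R_2 = 31 kΩ.
Base-emitter loop: V_Th = I_B·R_Th + V_BE + (β+1)I_B·R_E, so I_B = (3.71 − 0.7) / (31 + 201×0.22) = 0.0401 mA.
I_C = β·I_B = 200×0.0401 = 8.02 mA, and I_E = (β+1)I_B = 8.06 mA.
V_CE = V_CC − I_C·R_C − I_E·R_E = 18 − 8.02×1.8 − 8.06×0.22 = 1.79 V.
V_CE = 1.79 V > 0.2 V confirms active-region operation.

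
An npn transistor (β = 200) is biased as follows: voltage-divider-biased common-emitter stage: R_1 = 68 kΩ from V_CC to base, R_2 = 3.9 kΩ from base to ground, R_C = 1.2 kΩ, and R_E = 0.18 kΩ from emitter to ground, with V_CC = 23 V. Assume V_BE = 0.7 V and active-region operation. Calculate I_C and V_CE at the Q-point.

I_C ≈ 2.7 mA, V_CE ≈ 19 V

Thevenize the base divider: V_Th = V_CC·R_2/(R_1+R_2) = 23×3.9/71.9 = 1.25 V, R_Th = R_1‖R_2 = 3.69 kΩ.
Base-emitter loop: V_Th = I_B·R_Th + V_BE + (β+1)I_B·R_E, so I_B = (1.25 − 0.7) / (3.69 + 201×0.18) = 0.0137 mA.
I_C = β·I_B = 200×0.0137 = 2.75 mA, and I_E = (β+1)I_B = 2.76 mA.
V_CE = V_CC − I_C·R_C − I_E·R_E = 23 − 2.75×1.2 − 2.76×0.18 = 19.2 V.
V_CE = 19.2 V > 0.2 V confirms active-region operation.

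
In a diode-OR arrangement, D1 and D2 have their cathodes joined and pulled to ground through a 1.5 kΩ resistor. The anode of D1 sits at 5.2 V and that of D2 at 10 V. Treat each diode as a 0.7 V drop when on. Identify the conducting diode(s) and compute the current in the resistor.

Only D2 conducts; I_R ≈ 6.2 mA

Assume both conduct. Then node N would need to be at both 5.2−0.7 = 4.5 V and 10−0.7 = 9.3 V, which is impossible.
Assume only D2 conducts: V_N = 10 − 0.7 = 9.3 V, so I_R = 9.3/1.5 = 6.2 mA.
Check D1: its anode-to-cathode voltage is 5.2 − 9.3 = -4.1 V < 0.7 V, so it is off. The assumption is consistent.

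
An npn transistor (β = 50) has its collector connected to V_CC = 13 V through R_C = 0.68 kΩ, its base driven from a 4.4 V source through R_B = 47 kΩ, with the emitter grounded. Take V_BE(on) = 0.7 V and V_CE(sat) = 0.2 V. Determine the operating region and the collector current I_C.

Assume active. Base-emitter loop: I_B = (V_BB − V_BE)/R_B = (4.4 − 0.7)/47 = 0.0787 mA.
I_C = β·I_B = 50×0.0787 = 3.94 mA.
V_CE = V_CC − I_C·R_C = 13 − 3.94×0.68 = 10.3 V > V_CE(sat), so the active-region assumption holds.

active; I_C ≈ 3.9 mA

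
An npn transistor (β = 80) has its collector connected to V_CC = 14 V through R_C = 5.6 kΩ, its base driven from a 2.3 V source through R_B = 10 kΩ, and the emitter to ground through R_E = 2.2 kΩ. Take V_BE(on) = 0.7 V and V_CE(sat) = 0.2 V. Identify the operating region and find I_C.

Assume active. Base-emitter loop: I_B = (V_BB − V_BE)/(R_B + (β+1)R_E) = (2.3 − 0.7)/(10 + 81×2.2) = 0.0085 mA.
I_C = β·I_B = 80×0.0085 = 0.68 mA.
V_CE = V_CC − I_C·R_C − I_E·R_E = 14 − 0.68×5.6 − 0.689×2.2 = 8.68 V > V_CE(sat), so the active-region assumption holds.

active; I_C ≈ 0.68 mA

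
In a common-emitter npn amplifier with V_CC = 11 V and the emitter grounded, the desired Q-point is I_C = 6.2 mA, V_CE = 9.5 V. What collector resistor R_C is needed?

Collector loop: V_CC = I_C·R_C + V_CE.
R_C = (V_CC − V_CE)/I_C = (11 − 9.5)/6.2 = 0.242 kΩ.

R_C ≈ 0.24 kΩ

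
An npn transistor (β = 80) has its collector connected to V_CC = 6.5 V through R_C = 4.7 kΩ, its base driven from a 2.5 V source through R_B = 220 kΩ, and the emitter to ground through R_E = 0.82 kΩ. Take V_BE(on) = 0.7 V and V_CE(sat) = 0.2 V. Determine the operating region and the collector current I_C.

active; I_C ≈ 0.5 mA

Assume active. Base-emitter loop: I_B = (V_BB − V_BE)/(R_B + (β+1)R_E) = (2.5 − 0.7)/(220 + 81×0.82) = 0.00628 mA.
I_C = β·I_B = 80×0.00628 = 0.503 mA.
V_CE = V_CC − I_C·R_C − I_E·R_E = 6.5 − 0.503×4.7 − 0.509×0.82 = 3.72 V > V_CE(sat), so the active-region assumption holds.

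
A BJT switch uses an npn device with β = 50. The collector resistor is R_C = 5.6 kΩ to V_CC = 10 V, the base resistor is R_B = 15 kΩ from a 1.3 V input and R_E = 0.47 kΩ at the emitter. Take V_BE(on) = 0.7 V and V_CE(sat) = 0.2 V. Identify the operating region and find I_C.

Assume active. Base-emitter loop: I_B = (V_BB − V_BE)/(R_B + (β+1)R_E) = (1.3 − 0.7)/(15 + 51×0.47) = 0.0154 mA.
I_C = β·I_B = 50×0.0154 = 0.77 mA.
V_CE = V_CC − I_C·R_C − I_E·R_E = 10 − 0.77×5.6 − 0.785×0.47 = 5.32 V > V_CE(sat), so the active-region assumption holds.

active; I_C ≈ 0.77 mA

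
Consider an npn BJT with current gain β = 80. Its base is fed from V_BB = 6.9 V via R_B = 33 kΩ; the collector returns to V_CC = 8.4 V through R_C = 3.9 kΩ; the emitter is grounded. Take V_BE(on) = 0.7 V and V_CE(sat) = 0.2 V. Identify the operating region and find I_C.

saturation; I_C ≈ 2.1 mA

Assume active: I_B = (6.9 − 0.7)/33 = 0.188 mA, giving I_C = β·I_B = 15 mA.
But then V_CE = 8.4 − 15×3.9 = -50.2 V < V_CE(sat) = 0.2 V — impossible in the active region.
So the transistor is saturated. With V_CE = 0.2 V, I_C = (V_CC − 0.2)/R_C = 8.2/3.9 = 2.1 mA.
Check: β·I_B = 15 mA > I_C = 2.1 mA, confirming saturation.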